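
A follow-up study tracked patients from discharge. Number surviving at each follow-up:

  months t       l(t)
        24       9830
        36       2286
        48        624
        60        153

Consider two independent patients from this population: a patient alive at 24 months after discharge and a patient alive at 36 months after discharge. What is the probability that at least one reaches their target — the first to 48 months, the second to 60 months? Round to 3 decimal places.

p₁ = l(48)/l(24) = 624/9830 = 0.063479; p₂ = l(60)/l(36) = 153/2286 = 0.066929.
P(at least one) = 1 − (1−p₁)(1−p₂) = 1 − 0.936521 × 0.933071 = 0.126159.

0.126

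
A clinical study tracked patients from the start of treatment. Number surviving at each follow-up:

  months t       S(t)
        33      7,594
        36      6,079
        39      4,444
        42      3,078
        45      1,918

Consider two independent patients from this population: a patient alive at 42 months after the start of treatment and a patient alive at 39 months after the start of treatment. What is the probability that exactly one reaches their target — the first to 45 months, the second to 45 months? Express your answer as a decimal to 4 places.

0.5168

p₁ = S(45)/S(42) = 1,918/3,078 = 0.623132; p₂ = S(45)/S(39) = 1,918/4,444 = 0.431593.
P(exactly one) = p₁(1−p₂) + (1−p₁)p₂ = 0.354193 + 0.162654 = 0.516846.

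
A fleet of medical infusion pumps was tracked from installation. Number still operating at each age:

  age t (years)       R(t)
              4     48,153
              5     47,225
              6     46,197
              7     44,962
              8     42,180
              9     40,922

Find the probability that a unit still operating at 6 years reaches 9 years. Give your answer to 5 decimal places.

0.88582

The conditional survival probability is R(9)/R(6) = 40,922/46,197 = 0.885815.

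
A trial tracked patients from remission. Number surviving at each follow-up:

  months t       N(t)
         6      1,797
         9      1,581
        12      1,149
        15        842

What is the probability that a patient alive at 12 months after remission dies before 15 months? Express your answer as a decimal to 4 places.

P(die before 15 | alive at 12) = 1 − N(15)/N(12) = 1 − 842/1,149 = (307)/1,149 = 0.267189.

0.2672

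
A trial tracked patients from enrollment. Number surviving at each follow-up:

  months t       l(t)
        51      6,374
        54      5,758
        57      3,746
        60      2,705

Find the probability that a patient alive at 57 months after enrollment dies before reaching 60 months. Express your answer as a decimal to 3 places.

0.278

P(die before 60 | alive at 57) = 1 − l(60)/l(57) = 1 − 2,705/3,746 = (1,041)/3,746 = 0.277896.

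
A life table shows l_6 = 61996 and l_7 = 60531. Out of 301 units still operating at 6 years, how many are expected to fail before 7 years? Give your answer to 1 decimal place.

7.1

The relevant probability is 1 − 60531/61996 = 0.023631.
Expected number = 301 × 0.023631 = 7.1.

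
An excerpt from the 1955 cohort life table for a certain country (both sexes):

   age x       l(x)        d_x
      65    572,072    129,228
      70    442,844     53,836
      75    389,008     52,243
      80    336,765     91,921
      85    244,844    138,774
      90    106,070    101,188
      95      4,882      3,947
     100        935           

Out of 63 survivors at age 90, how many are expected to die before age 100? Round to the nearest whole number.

62

The relevant probability is 1 − 935/106,070 = 0.991185.
Expected number = 63 × 0.991185 = 62.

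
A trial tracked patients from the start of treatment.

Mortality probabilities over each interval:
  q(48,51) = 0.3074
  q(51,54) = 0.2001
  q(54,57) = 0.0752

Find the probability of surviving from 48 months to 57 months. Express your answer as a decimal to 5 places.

Chaining the interval survival probabilities: (1 − 0.3074) × (1 − 0.2001) × (1 − 0.0752).
= 0.6926 × 0.7999 × 0.9248 = 0.512349.

0.51235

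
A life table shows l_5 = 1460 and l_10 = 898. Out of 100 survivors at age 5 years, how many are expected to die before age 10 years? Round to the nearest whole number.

38

The relevant probability is 1 − 898/1460 = 0.384932.
Expected number = 100 × 0.384932 = 38.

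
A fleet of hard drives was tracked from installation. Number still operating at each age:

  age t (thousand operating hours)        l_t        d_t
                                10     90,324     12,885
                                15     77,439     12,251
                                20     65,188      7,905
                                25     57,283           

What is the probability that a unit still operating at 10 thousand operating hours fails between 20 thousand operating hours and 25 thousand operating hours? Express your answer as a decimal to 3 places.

0.088

This is the probability of reaching 20 but not 25, conditional on being operational at 10: (l_20 − l_25) / l_10.
= (65,188 − 57,283) / 90,324 = 7,905 / 90,324 = 0.087518.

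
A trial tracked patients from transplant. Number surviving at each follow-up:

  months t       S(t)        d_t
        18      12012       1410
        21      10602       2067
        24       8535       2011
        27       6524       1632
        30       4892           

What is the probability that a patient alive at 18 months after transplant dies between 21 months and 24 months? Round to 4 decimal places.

This is the probability of reaching 21 but not 24, conditional on being alive at 18: (S(21) − S(24)) / S(18).
= (10602 − 8535) / 12012 = 2067 / 12012 = 0.172078.

0.1721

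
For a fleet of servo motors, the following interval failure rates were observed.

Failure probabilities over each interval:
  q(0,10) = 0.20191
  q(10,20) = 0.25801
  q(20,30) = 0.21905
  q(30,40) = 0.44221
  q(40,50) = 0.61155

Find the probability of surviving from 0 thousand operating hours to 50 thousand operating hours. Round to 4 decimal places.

0.1002

The overall survival probability is (1 − 0.20191) × (1 − 0.25801) × (1 − 0.21905) × (1 − 0.44221) × (1 − 0.61155).
= 0.79809 × 0.74199 × 0.78095 × 0.55779 × 0.38845 = 0.100203.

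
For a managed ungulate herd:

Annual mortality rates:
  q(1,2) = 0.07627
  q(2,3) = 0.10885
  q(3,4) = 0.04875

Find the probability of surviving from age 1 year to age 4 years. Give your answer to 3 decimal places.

Survival from 1 to 4 is the product of surviving each interval: (1 − 0.07627) × (1 − 0.10885) × (1 − 0.04875).
= 0.92373 × 0.89115 × 0.95125 = 0.783052.

0.783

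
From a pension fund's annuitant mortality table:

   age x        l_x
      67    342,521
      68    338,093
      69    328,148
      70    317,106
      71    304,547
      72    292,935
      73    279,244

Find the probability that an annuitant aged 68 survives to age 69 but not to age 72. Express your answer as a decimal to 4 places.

0.1042

We want 1|3q68 = (l_69 − l_72)/l_68.
This is the probability of reaching 69 but not 72, conditional on being alive at 68: (l_69 − l_72) / l_68.
= (328,148 − 292,935) / 338,093 = 35,213 / 338,093 = 0.104152.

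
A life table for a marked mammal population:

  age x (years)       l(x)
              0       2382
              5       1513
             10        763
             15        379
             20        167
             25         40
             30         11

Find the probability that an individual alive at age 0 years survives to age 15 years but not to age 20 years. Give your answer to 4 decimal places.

This is the probability of reaching 15 but not 20, conditional on being alive at 0: (l(15) − l(20)) / l(0).
= (379 − 167) / 2382 = 212 / 2382 = 0.089001.

0.0890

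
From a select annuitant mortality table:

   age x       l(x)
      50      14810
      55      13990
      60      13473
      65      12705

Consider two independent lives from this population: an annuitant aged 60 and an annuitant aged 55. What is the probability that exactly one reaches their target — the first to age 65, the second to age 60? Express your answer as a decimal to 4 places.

0.0897

p₁ = l(65)/l(60) = 12705/13473 = 0.942997; p₂ = l(60)/l(55) = 13473/13990 = 0.963045.
P(exactly one) = p₁(1−p₂) + (1−p₁)p₂ = 0.034848 + 0.054896 = 0.089745.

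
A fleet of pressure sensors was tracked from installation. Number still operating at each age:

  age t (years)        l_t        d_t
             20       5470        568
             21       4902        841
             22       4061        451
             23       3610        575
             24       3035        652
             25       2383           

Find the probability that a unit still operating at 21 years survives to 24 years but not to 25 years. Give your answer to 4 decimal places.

0.1330

This is the probability of reaching 24 but not 25, conditional on being operational at 21: (l_24 − l_25) / l_21.
= (3035 − 2383) / 4902 = 652 / 4902 = 0.133007.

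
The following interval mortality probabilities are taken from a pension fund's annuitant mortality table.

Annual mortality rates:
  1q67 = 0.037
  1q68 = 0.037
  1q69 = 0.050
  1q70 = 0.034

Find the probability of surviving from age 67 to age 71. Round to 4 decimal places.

The overall survival probability is (1 − 0.037) × (1 − 0.037) × (1 − 0.050) × (1 − 0.034).
= 0.963 × 0.963 × 0.950 × 0.966 = 0.851047.

0.8510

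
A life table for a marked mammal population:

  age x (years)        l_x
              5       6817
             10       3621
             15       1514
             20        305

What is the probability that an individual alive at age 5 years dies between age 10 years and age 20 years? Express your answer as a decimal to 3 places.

This is the probability of reaching 10 but not 20, conditional on being alive at 5: (l_10 − l_20) / l_5.
= (3621 − 305) / 6817 = 3316 / 6817 = 0.486431.

0.486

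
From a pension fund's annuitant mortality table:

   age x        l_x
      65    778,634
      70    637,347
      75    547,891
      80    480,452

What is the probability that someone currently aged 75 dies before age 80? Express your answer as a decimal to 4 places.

0.1231

P(die before 80 | alive at 75) = 1 − l_80/l_75 = 1 − 480,452/547,891 = (67,439)/547,891 = 0.123088.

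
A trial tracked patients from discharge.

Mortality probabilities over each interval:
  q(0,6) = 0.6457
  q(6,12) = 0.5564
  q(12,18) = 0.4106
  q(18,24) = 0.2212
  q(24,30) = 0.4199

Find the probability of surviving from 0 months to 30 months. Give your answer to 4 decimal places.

0.0419

P(survive 0→30) = (1 − 0.6457) × (1 − 0.5564) × (1 − 0.4106) × (1 − 0.2212) × (1 − 0.4199).
= 0.3543 × 0.4436 × 0.5894 × 0.7788 × 0.5801 = 0.041851.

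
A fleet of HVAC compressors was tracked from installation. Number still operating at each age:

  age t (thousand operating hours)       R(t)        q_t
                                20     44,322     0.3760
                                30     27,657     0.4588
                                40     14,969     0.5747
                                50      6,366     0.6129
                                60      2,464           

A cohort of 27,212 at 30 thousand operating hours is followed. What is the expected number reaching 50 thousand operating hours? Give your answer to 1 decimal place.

6263.6

The relevant probability is 6,366/27,657 = 0.230177.
Expected number = 27,212 × 0.230177 = 6263.6.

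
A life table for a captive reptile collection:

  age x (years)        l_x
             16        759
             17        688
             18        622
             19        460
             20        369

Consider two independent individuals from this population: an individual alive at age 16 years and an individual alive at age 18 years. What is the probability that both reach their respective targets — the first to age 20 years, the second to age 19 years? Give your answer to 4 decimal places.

0.3595

p₁ = l_20/l_16 = 369/759 = 0.486166; p₂ = l_19/l_18 = 460/622 = 0.739550.
P(both) = p₁ × p₂ = 0.486166 × 0.739550 = 0.359544.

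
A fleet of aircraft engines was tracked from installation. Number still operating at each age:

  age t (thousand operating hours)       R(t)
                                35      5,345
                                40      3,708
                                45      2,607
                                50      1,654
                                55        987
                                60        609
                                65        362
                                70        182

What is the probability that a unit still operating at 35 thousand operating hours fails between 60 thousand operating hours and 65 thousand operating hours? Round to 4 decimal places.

This is the probability of reaching 60 but not 65, conditional on being operational at 35: (R(60) − R(65)) / R(35).
= (609 − 362) / 5,345 = 247 / 5,345 = 0.046211.

0.0462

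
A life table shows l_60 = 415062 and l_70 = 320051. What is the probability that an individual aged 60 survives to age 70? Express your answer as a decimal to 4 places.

0.7711

We want 10p60 = l_70/l_60.
The conditional survival probability is l_70/l_60 = 320051/415062 = 0.771092.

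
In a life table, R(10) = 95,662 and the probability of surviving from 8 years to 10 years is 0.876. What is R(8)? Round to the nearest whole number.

R(8) = R(10) / p = 95,662 / 0.876 = 109203.

109203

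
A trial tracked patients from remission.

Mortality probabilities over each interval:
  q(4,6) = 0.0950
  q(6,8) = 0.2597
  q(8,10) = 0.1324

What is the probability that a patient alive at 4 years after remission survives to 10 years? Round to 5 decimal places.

The overall survival probability is (1 − 0.0950) × (1 − 0.2597) × (1 − 0.1324).
= 0.9050 × 0.7403 × 0.8676 = 0.581267.

0.58127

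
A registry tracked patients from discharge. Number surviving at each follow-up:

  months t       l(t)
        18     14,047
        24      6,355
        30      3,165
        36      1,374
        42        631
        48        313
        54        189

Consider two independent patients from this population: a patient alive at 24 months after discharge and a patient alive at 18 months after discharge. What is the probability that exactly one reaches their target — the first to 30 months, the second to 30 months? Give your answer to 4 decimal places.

0.4989

p₁ = l(30)/l(24) = 3,165/6,355 = 0.498033; p₂ = l(30)/l(18) = 3,165/14,047 = 0.225315.
P(exactly one) = p₁(1−p₂) + (1−p₁)p₂ = 0.385819 + 0.113101 = 0.498919.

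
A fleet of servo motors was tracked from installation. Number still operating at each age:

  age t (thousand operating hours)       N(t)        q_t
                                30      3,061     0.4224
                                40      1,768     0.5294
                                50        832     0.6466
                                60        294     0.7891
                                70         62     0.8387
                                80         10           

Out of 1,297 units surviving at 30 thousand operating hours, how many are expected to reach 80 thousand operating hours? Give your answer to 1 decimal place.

The relevant probability is 10/3,061 = 0.003267.
Expected number = 1,297 × 0.003267 = 4.2.

4.2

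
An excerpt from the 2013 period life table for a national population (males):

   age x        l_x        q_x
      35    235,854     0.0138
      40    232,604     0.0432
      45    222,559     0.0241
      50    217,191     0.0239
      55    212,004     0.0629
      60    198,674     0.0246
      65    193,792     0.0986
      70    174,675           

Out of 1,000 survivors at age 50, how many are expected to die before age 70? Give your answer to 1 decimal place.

The relevant probability is 1 − 174,675/217,191 = 0.195754.
Expected number = 1,000 × 0.195754 = 195.8.

195.8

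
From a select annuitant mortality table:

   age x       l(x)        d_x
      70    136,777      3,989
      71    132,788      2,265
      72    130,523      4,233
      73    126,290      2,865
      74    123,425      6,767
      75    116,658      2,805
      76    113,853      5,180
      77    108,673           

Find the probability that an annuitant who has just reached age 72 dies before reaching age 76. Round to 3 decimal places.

0.128

P(die before 76 | alive at 72) = 1 − l(76)/l(72) = 1 − 113,853/130,523 = (16,670)/130,523 = 0.127717.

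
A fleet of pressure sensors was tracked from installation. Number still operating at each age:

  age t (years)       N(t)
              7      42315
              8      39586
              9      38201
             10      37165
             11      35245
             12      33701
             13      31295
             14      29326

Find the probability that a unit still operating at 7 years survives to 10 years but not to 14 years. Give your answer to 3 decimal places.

0.185

This is the probability of reaching 10 but not 14, conditional on being operational at 7: (N(10) − N(14)) / N(7).
= (37165 − 29326) / 42315 = 7839 / 42315 = 0.185253.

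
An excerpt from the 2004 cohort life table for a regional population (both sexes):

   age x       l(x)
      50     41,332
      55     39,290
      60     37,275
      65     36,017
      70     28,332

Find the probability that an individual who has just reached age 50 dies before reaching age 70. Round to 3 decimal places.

0.315

P(die before 70 | alive at 50) = 1 − l(70)/l(50) = 1 − 28,332/41,332 = (13,000)/41,332 = 0.314526.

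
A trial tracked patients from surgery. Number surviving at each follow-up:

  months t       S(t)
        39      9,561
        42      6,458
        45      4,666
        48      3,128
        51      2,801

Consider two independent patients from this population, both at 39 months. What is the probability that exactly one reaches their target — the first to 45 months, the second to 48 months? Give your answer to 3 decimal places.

0.496

p₁ = S(45)/S(39) = 4,666/9,561 = 0.488024; p₂ = S(48)/S(39) = 3,128/9,561 = 0.327162.
P(exactly one) = p₁(1−p₂) + (1−p₁)p₂ = 0.328361 + 0.167499 = 0.495860.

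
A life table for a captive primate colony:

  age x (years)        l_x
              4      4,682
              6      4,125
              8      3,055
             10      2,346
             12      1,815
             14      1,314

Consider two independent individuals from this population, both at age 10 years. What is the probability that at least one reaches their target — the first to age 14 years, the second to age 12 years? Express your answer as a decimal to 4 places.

0.9004

p₁ = l_14/l_10 = 1,314/2,346 = 0.560102; p₂ = l_12/l_10 = 1,815/2,346 = 0.773657.
P(at least one) = 1 − (1−p₁)(1−p₂) = 1 − 0.439898 × 0.226343 = 0.900432.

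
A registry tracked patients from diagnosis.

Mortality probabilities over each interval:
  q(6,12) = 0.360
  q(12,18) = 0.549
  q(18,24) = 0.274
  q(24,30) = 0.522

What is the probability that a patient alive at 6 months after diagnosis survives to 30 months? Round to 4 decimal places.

0.1002

Chaining the interval survival probabilities: (1 − 0.360) × (1 − 0.549) × (1 − 0.274) × (1 − 0.522).
= 0.640 × 0.451 × 0.726 × 0.478 = 0.100166.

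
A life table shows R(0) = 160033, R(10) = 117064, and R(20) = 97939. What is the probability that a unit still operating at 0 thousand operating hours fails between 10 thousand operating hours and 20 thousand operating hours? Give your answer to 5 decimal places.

This is the probability of reaching 10 but not 20, conditional on being operational at 0: (R(10) − R(20)) / R(0).
= (117064 − 97939) / 160033 = 19125 / 160033 = 0.119507.

0.11951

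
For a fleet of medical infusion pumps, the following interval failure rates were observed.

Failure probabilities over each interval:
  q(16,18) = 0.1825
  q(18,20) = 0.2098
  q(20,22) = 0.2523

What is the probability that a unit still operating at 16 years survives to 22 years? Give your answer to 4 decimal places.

0.4830

The overall survival probability is (1 − 0.1825) × (1 − 0.2098) × (1 − 0.2523).
= 0.8175 × 0.7902 × 0.7477 = 0.483006.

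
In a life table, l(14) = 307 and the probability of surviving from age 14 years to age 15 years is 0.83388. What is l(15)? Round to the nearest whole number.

l(15) = l(14) × p = 307 × 0.83388 = 256.

256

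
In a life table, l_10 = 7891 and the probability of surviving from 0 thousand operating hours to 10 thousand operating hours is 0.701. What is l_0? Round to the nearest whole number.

l_0 = l_10 / p = 7891 / 0.701 = 11257.

11257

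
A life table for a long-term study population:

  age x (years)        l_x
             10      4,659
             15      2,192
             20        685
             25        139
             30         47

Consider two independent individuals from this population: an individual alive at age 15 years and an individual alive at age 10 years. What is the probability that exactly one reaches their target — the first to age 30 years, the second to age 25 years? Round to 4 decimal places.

p₁ = l_30/l_15 = 47/2,192 = 0.021442; p₂ = l_25/l_10 = 139/4,659 = 0.029835.
P(exactly one) = p₁(1−p₂) + (1−p₁)p₂ = 0.020802 + 0.029195 = 0.049998.

0.0500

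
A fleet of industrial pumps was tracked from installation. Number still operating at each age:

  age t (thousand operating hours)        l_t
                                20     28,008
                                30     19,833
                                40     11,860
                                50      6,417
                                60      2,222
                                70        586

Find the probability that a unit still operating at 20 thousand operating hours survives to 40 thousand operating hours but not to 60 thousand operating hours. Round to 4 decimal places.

This is the probability of reaching 40 but not 60, conditional on being operational at 20: (l_40 − l_60) / l_20.
= (11,860 − 2,222) / 28,008 = 9,638 / 28,008 = 0.344116.

0.3441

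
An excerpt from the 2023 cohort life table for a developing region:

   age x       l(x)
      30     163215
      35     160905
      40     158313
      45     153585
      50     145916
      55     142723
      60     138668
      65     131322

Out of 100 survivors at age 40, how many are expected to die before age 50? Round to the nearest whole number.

The relevant probability is 1 − 145916/158313 = 0.078307.
Expected number = 100 × 0.078307 = 8.

8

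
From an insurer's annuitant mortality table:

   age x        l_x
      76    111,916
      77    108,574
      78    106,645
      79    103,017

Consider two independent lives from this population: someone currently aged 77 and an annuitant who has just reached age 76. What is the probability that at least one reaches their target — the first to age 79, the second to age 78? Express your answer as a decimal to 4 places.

p₁ = l_79/l_77 = 103,017/108,574 = 0.948818; p₂ = l_78/l_76 = 106,645/111,916 = 0.952902.
P(at least one) = 1 − (1−p₁)(1−p₂) = 1 − 0.051182 × 0.047098 = 0.997589.

0.9976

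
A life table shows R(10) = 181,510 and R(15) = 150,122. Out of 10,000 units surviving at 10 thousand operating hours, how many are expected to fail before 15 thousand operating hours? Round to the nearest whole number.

The relevant probability is 1 − 150,122/181,510 = 0.172927.
Expected number = 10,000 × 0.172927 = 1729.

1729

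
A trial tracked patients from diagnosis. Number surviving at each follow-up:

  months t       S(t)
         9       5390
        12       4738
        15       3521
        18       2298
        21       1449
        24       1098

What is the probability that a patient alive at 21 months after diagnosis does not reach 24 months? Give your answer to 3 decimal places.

0.242

P(die before 24 | alive at 21) = 1 − S(24)/S(21) = 1 − 1098/1449 = (351)/1449 = 0.242236.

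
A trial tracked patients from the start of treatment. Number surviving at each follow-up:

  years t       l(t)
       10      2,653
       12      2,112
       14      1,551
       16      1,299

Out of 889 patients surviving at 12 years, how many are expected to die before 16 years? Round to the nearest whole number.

342

The relevant probability is 1 − 1,299/2,112 = 0.384943.
Expected number = 889 × 0.384943 = 342.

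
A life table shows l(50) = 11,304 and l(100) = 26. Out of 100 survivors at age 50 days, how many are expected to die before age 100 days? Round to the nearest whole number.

100

The relevant probability is 1 − 26/11,304 = 0.997700.
Expected number = 100 × 0.997700 = 100.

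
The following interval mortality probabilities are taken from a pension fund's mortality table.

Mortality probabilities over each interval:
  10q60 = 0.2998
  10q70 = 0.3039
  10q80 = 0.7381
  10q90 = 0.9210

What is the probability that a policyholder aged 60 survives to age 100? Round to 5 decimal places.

0.01008

Survival from 60 to 100 is the product of surviving each interval: (1 − 0.2998) × (1 − 0.3039) × (1 − 0.7381) × (1 − 0.9210).
= 0.7002 × 0.6961 × 0.2619 × 0.0790 = 0.010085.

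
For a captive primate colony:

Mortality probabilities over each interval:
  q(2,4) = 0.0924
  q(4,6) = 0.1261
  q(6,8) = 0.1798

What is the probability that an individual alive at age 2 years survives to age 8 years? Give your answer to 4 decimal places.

0.6505

Chaining the interval survival probabilities: (1 − 0.0924) × (1 − 0.1261) × (1 − 0.1798).
= 0.9076 × 0.8739 × 0.8202 = 0.650543.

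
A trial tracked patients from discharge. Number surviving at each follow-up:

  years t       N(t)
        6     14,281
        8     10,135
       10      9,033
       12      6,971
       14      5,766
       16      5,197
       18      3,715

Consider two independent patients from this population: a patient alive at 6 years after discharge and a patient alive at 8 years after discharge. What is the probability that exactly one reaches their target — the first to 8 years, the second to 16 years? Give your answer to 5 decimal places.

p₁ = N(8)/N(6) = 10,135/14,281 = 0.709684; p₂ = N(16)/N(8) = 5,197/10,135 = 0.512778.
P(exactly one) = p₁(1−p₂) + (1−p₁)p₂ = 0.345774 + 0.148868 = 0.494641.

0.49464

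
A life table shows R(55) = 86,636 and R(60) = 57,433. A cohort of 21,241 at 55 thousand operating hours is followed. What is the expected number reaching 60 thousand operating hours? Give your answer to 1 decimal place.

14081.1

The relevant probability is 57,433/86,636 = 0.662923.
Expected number = 21,241 × 0.662923 = 14081.1.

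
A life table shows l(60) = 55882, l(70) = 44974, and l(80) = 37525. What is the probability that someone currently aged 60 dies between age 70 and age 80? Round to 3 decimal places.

0.133

This is the probability of reaching 70 but not 80, conditional on being alive at 60: (l(70) − l(80)) / l(60).
= (44974 − 37525) / 55882 = 7449 / 55882 = 0.133299.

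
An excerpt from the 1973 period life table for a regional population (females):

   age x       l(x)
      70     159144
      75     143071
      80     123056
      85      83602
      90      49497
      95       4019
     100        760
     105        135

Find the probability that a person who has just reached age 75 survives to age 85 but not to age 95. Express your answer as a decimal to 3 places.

This is the probability of reaching 85 but not 95, conditional on being alive at 75: (l(85) − l(95)) / l(75).
= (83602 − 4019) / 143071 = 79583 / 143071 = 0.556248.

0.556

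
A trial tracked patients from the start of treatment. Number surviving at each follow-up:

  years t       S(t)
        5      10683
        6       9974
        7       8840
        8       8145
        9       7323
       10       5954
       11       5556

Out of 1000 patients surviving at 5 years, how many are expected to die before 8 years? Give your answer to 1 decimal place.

237.6

The relevant probability is 1 − 8145/10683 = 0.237574.
Expected number = 1000 × 0.237574 = 237.6.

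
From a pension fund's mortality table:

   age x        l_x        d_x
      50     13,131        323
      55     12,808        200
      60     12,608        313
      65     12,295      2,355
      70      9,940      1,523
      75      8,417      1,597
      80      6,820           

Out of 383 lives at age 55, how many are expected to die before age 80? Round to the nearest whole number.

179

The relevant probability is 1 − 6,820/12,808 = 0.467520.
Expected number = 383 × 0.467520 = 179.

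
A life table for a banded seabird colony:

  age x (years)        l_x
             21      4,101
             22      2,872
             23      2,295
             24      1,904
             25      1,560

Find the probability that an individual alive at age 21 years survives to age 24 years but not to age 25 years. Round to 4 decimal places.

0.0839

This is the probability of reaching 24 but not 25, conditional on being alive at 21: (l_24 − l_25) / l_21.
= (1,904 − 1,560) / 4,101 = 344 / 4,101 = 0.083882.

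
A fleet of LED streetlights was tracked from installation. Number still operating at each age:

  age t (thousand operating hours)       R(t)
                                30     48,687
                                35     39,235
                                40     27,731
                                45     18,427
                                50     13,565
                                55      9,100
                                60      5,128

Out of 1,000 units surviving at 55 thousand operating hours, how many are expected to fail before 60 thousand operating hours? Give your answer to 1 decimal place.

The relevant probability is 1 − 5,128/9,100 = 0.436484.
Expected number = 1,000 × 0.436484 = 436.5.

436.5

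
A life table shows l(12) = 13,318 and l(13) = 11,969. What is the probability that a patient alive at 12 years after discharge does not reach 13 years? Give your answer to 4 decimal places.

0.1013

P(die before 13 | alive at 12) = 1 − l(13)/l(12) = 1 − 11,969/13,318 = (1,349)/13,318 = 0.101291.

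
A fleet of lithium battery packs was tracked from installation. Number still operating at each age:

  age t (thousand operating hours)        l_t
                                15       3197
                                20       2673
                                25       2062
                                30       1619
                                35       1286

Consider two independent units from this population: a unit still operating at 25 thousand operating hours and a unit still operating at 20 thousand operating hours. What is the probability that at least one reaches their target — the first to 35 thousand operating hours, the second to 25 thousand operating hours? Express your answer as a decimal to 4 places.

0.9140

p₁ = l_35/l_25 = 1286/2062 = 0.623666; p₂ = l_25/l_20 = 2062/2673 = 0.771418.
P(at least one) = 1 − (1−p₁)(1−p₂) = 1 − 0.376334 × 0.228582 = 0.913977.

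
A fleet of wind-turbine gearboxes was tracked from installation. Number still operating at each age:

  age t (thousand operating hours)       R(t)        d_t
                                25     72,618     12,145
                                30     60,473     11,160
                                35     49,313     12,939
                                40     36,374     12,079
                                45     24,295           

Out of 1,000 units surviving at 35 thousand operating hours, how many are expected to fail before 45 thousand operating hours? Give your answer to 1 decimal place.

The relevant probability is 1 − 24,295/49,313 = 0.507331.
Expected number = 1,000 × 0.507331 = 507.3.

507.3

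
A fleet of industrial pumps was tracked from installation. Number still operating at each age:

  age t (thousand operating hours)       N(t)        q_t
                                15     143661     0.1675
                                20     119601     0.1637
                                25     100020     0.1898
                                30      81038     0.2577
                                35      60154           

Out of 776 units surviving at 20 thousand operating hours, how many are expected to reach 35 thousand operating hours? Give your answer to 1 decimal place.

The relevant probability is 60154/119601 = 0.502956.
Expected number = 776 × 0.502956 = 390.3.

390.3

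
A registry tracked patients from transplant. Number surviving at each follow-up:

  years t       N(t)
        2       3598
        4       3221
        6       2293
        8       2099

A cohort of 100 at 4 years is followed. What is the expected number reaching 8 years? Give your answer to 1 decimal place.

65.2

The relevant probability is 2099/3221 = 0.651661.
Expected number = 100 × 0.651661 = 65.2.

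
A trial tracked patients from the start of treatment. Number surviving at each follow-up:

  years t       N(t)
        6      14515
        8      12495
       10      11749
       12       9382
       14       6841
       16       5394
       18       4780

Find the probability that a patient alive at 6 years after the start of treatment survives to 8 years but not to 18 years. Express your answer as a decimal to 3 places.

0.532

This is the probability of reaching 8 but not 18, conditional on being alive at 6: (N(8) − N(18)) / N(6).
= (12495 − 4780) / 14515 = 7715 / 14515 = 0.531519.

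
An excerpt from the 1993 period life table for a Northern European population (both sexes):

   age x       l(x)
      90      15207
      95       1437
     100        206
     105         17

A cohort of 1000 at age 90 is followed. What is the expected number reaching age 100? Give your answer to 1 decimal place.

The relevant probability is 206/15207 = 0.013546.
Expected number = 1000 × 0.013546 = 13.5.

13.5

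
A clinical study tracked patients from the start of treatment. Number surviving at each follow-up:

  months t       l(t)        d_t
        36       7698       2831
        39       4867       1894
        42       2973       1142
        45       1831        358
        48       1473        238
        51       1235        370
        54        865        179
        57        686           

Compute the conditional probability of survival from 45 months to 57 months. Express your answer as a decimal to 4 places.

0.3747

The conditional survival probability is l(57)/l(45) = 686/1831 = 0.374659.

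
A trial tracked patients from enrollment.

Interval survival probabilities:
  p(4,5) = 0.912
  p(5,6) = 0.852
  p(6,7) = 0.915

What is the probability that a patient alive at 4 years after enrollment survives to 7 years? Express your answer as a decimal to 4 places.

Survival from 4 to 7 is the product of surviving each interval: 0.912 × 0.852 × 0.915.
= 0.710977.

0.7110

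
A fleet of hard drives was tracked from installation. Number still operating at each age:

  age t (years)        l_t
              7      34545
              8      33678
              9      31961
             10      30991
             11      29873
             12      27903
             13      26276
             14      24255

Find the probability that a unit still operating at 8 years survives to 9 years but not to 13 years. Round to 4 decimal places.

This is the probability of reaching 9 but not 13, conditional on being operational at 8: (l_9 − l_13) / l_8.
= (31961 − 26276) / 33678 = 5685 / 33678 = 0.168805.

0.1688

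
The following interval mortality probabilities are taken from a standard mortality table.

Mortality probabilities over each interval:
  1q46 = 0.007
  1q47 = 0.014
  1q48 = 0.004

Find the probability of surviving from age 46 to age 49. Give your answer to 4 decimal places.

Survival from 46 to 49 is the product of surviving each interval: (1 − 0.007) × (1 − 0.014) × (1 − 0.004).
= 0.993 × 0.986 × 0.996 = 0.975182.

0.9752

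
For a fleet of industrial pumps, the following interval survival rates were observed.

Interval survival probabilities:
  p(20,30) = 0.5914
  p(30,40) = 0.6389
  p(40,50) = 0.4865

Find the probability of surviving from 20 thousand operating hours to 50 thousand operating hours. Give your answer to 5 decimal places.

0.18382

Survival from 20 to 50 is the product of surviving each interval: 0.5914 × 0.6389 × 0.4865.
= 0.183822.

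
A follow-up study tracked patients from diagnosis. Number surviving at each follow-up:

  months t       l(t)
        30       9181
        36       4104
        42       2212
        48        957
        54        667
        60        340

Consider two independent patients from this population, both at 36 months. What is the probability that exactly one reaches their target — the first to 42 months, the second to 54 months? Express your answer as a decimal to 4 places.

p₁ = l(42)/l(36) = 2212/4104 = 0.538986; p₂ = l(54)/l(36) = 667/4104 = 0.162524.
P(exactly one) = p₁(1−p₂) + (1−p₁)p₂ = 0.451388 + 0.074926 = 0.526314.

0.5263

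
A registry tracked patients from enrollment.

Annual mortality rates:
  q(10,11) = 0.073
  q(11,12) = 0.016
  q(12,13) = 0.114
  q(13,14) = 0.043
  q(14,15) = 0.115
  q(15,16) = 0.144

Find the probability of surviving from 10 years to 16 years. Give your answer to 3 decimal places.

Survival from 10 to 16 is the product of surviving each interval: (1 − 0.073) × (1 − 0.016) × (1 − 0.114) × (1 − 0.043) × (1 − 0.115) × (1 − 0.144).
= 0.927 × 0.984 × 0.886 × 0.957 × 0.885 × 0.856 = 0.585919.

0.586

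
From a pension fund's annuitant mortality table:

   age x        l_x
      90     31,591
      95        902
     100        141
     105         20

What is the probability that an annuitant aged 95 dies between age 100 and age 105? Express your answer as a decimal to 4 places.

0.1341

We want 5|5q95 = (l_100 − l_105)/l_95.
This is the probability of reaching 100 but not 105, conditional on being alive at 95: (l_100 − l_105) / l_95.
= (141 − 20) / 902 = 121 / 902 = 0.134146.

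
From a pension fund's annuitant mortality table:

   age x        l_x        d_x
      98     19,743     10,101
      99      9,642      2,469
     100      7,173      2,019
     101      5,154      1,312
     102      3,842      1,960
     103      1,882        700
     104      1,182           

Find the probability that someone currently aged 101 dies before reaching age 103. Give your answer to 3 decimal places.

P(die before 103 | alive at 101) = 1 − l_103/l_101 = 1 − 1,882/5,154 = (3,272)/5,154 = 0.634847.

0.635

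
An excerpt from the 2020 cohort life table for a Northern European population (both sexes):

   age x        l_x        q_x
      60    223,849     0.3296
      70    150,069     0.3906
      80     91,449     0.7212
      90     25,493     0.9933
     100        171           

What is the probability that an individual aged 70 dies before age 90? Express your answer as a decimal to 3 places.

0.830

P(die before 90 | alive at 70) = 1 − l_90/l_70 = 1 − 25,493/150,069 = (124,576)/150,069 = 0.830125.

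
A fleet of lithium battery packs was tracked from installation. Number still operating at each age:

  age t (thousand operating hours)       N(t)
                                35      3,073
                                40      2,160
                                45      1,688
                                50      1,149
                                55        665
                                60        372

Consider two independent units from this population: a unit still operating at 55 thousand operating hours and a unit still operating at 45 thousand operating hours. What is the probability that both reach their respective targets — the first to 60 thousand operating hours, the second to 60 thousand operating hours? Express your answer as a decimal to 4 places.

0.1233

p₁ = N(60)/N(55) = 372/665 = 0.559398; p₂ = N(60)/N(45) = 372/1,688 = 0.220379.
P(both) = p₁ × p₂ = 0.559398 × 0.220379 = 0.123280.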